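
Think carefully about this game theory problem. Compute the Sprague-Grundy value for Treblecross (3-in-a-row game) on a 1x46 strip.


Treblecross: place X on empty cells; 3-in-a-row wins.
Playing within two cells of an existing X lets the opponent win at once, so sensible play treats the cells i-2..i+2 around each X as dead. The player left with no safe cell loses, so this is a normal-play take-away game on strips of safe cells.
Placing X at cell i (0-indexed) of a strip of k safe cells leaves independent strips of sizes max(0, i-2) and max(0, k-i-3). Hence G(k) = mex{ G(max(0,i-2)) XOR G(max(0,k-i-3)) : 0 <= i < k }, with G(0) = 0.
G(1): splits (0,0):0^0=0 -> mex({0}) = 1
G(2): splits (0,0):0^0=0 -> mex({0}) = 1
G(3): splits (0,0):0^0=0 -> mex({0}) = 1
G(4): splits (0,1):0^1=1 (0,0):0^0=0 -> mex({0, 1}) = 2
G(5): splits (0,2):0^1=1 (0,1):0^1=1 (0,0):0^0=0 -> mex({0, 1}) = 2
G(6) = mex({1}) = 0
G(7) = mex({0, 1, 2}) = 3
G(8) = mex({0, 1, 2}) = 3
G(9) = mex({0, 2}) = 1
G(10) = mex({0, 2, 3}) = 1
G(11) = mex({0, 3}) = 1
G(12) = mex({1, 3}) = 0
G(13) = mex({0, 1, 2, 3}) = 4
G(14) = mex({0, 1, 2}) = 3
G(15) = mex({0, 1, 2}) = 3
G(16) = mex({0, 1, 2, 4}) = 3
G(17) = mex({0, 1, 3, 4}) = 2
G(18) = mex({0, 1, 3, 4}) = 2
G(19) = mex({0, 1, 3, 5}) = 2
G(20) = mex({0, 1, 2, 3, 5}) = 4
G(21) = mex({0, 1, 2, 3, 5}) = 4
G(22) = mex({1, 2, 6}) = 0
G(23) = mex({0, 1, 2, 3, 4, 6}) = 5
G(24) = mex({0, 1, 2, 3, 4}) = 5
G(25) = mex({0, 1, 3, 4, 7}) = 2
G(26) = mex({0, 1, 3, 4, 5, 7}) = 2
G(27) = mex({0, 1, 3, 5}) = 2
G(28) = mex({0, 1, 2, 5}) = 3
G(29) = mex({0, 1, 2, 4, 5, 6}) = 3
G(30) = mex({1, 2, 4, 6}) = 0
G(31) = mex({0, 1, 2, 3, 4, 6}) = 5
G(32) = mex({1, 2, 3, 4, 7}) = 0
G(33) = mex({0, 3, 7}) = 1
G(34) = mex({0, 2, 3, 5, 7}) = 1
G(35) = mex({0, 2, 3, 5, 6}) = 1
G(36) = mex({0, 1, 2, 5, 6}) = 3
G(37) = mex({0, 1, 2, 4, 5, 6}) = 3
G(38) = mex({0, 1, 2, 4}) = 3
G(39) = mex({0, 1, 2, 3, 4, 7}) = 5
G(40) = mex({0, 1, 2, 3, 4, 5, 7}) = 6
G(41) = mex({0, 1, 2, 3, 5, 7}) = 4
G(42) = mex({0, 1, 2, 3, 5, 6, 7}) = 4
G(43) = mex({0, 2, 3, 5, 6}) = 1
G(44) = mex({1, 2, 3, 4, 5, 6}) = 0
G(45) = mex({0, 1, 2, 3, 4, 6, 7}) = 5
G(46) = mex({0, 1, 2, 3, 4, 7}) = 5
Therefore G(46) = 5.

5


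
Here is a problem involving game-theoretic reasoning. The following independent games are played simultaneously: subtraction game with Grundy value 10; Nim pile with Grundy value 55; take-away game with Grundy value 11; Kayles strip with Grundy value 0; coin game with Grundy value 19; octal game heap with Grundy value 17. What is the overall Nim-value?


By the Sprague-Grundy theorem, the Grundy value of a sum of games is the XOR of individual Grundy values.
subtraction game: Grundy value = 10. Running XOR: 0 XOR 10 = 10
Nim pile: Grundy value = 55. Running XOR: 10 XOR 55 = 61
take-away game: Grundy value = 11. Running XOR: 61 XOR 11 = 54
Kayles strip: Grundy value = 0. Running XOR: 54 XOR 0 = 54
coin game: Grundy value = 19. Running XOR: 54 XOR 19 = 37
octal game heap: Grundy value = 17. Running XOR: 37 XOR 17 = 52
The combined Grundy value is 52.

52


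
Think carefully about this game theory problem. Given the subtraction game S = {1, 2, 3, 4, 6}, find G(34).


The subtraction set is S = {1, 2, 3, 4, 6}.
G(k) = mex{ G(k - s) : s in S, s <= k }. We compute iteratively: G(0) = 0.
G(1) = mex({0}) = 1
G(2) = mex({0, 1}) = 2
G(3) = mex({0, 1, 2}) = 3
G(4) = mex({0, 1, 2, 3}) = 4
G(5) = mex({1, 2, 3, 4}) = 0
G(6) = mex({0, 2, 3, 4}) = 1
G(7) = mex({0, 1, 3, 4}) = 2
G(8) = mex({0, 1, 2, 4}) = 3
G(9) = mex({0, 1, 2, 3}) = 4
G(10) = mex({1, 2, 3, 4}) = 0
Observe that G(5)..G(10) = 0, 1, 2, 3, 4, 0 repeats G(0)..G(5) = 0, 1, 2, 3, 4, 0.
For k >= max(S) = 6, G(k) is determined by the previous 6 values G(k-6)..G(k-1); a window of 6 consecutive values has recurred shifted by 5, so by induction G(k + 5) = G(k) for all k >= 0: the sequence is periodic from the start with period 5.
One period: G(0..4) = 0, 1, 2, 3, 4.
34 mod 5 = 4, so G(34) = G(4) = 4.

4


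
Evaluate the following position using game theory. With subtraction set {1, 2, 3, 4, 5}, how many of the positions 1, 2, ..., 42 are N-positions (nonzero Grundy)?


Subtraction set S = {1, 2, 3, 4, 5}, so G(n) = n mod 6.
G(n) = 0 when n is a multiple of 6.
Multiples of 6 in [1, 42]: 7
N-positions (nonzero Grundy) = 42 - 7 = 35

35


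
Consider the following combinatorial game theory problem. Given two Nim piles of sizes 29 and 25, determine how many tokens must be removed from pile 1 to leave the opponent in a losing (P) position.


Piles: 29 and 25
Current XOR: 29 XOR 25 = 4 (non-zero, so this is an N-position).
To make the XOR zero, we need to find a move that balances the piles.
For pile 1 (size 29): target = 29 XOR 4 = 25
We reduce pile 1 from 29 to 25.
Tokens removed: 29 - 25 = 4
Verification: 25 XOR 25 = 0

4


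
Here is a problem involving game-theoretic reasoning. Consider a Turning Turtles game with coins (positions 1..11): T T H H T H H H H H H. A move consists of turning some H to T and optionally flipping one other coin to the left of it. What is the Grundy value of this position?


Coins: T T H H T H H H H H H
Key fact: a single head at position k behaves exactly like a Nim heap of size k (turning it to T and optionally flipping a coin at j < k corresponds to moving the heap from k to j, or to 0), and heads combine as a disjunctive sum (two heads at the same place would cancel, matching j XOR j = 0). So the Nim-value is the XOR of the 1-indexed positions of the heads.
Face-up positions (1-indexed): [3, 4, 6, 7, 8, 9, 10, 11]
XOR 0 with 3: 0 XOR 3 = 3
XOR 3 with 4: 3 XOR 4 = 7
XOR 7 with 6: 7 XOR 6 = 1
XOR 1 with 7: 1 XOR 7 = 6
XOR 6 with 8: 6 XOR 8 = 14
XOR 14 with 9: 14 XOR 9 = 7
XOR 7 with 10: 7 XOR 10 = 13
XOR 13 with 11: 13 XOR 11 = 6
Nim-value = 6

6


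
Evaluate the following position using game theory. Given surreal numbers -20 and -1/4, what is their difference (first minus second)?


x = -20, y = -1/4
Converting to common denominator: 4
x = -80/4, y = -1/4
x - y = -20 - -1/4 = -79/4

-79/4


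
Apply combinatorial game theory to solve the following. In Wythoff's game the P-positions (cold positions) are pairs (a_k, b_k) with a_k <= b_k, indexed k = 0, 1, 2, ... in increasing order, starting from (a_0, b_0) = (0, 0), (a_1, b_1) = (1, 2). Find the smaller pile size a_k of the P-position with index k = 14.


By Wythoff's theorem, a_k = floor(k * phi) and b_k = floor(k * phi^2) = a_k + k, where phi = (1 + sqrt(5))/2 is the golden ratio.
phi = (1 + sqrt(5))/2 = 1.618034
k = 14
k * phi = 14 * 1.618034 = 22.652476
a_14 = floor(k * phi) = 22

22


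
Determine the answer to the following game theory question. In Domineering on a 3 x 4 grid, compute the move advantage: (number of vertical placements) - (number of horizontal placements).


Board is 3 x 4 (rows x cols).
Left (vertical) placements: (rows-1) * cols = 2 * 4 = 8
Right (horizontal) placements: rows * (cols-1) = 3 * 3 = 9
Advantage = Left - Right = 8 - 9 = -1

-1


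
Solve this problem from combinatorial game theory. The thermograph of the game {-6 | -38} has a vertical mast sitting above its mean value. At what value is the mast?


Game = {-6 | -38}, a switch {a | b} with numbers a > b.
Its thermograph has left wall a - t and right wall b + t, which meet at t = (a - b)/2, where both equal (a + b)/2. So the mast (mean value) is at (a + b)/2.
Mean = (-6 + (-38))/2 = -44/2 = -22

-22


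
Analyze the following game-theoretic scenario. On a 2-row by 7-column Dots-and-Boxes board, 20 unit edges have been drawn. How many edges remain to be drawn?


Grid: 2 x 7 boxes, i.e. 3 rows and 8 columns of dots.
Horizontal edges: (rows + 1) * cols = 3 * 7 = 21
Vertical edges: rows * (cols + 1) = 2 * 8 = 16
Total edges: 21 + 16 = 37
Edges drawn: 20
Remaining: 37 - 20 = 17

17


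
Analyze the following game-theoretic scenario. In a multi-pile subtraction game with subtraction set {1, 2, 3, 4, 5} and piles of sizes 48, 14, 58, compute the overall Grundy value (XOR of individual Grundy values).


Subtraction set: {1, 2, 3, 4, 5}
For this subtraction set, G(n) = n mod 6 (period = max + 1 = 6).
Pile 1 (size 48): G(48) = 48 mod 6 = 0
Pile 2 (size 14): G(14) = 14 mod 6 = 2
Pile 3 (size 58): G(58) = 58 mod 6 = 4
Total Grundy value = XOR of all: 0 XOR 2 XOR 4 = 6

6


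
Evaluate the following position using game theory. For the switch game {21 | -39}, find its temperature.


The game is {21 | -39}, a switch {a | b} with numbers a > b.
Cooling {a | b} by t gives {a - t | b + t}, which stops being hot when a - t = b + t, i.e. at t = (a - b)/2. So the temperature of a switch is (a - b)/2.
Temperature = (Left option - Right option) / 2
= (21 - (-39)) / 2
= 60 / 2
= 30

30


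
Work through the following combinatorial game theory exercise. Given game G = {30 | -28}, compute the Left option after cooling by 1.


Original game: {30 | -28} (a switch {a | b} with a > b).
Cooling by t (for t below the temperature (a - b)/2 = 29) taxes each move by t: {a | b} cooled by t is {a - t | b + t}.
Cooling amount: t = 1
Cooled Left option: 30 - 1 = 29
Cooled Right option: -28 + 1 = -27
Cooled game: {29 | -27}
Left option = 29

29


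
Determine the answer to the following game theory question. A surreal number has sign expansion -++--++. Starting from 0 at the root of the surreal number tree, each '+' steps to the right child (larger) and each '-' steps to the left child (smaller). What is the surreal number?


Sign expansion: -++--++
Rule: track bounds (lo, hi), initially (-inf, +inf). On '+', the current value becomes lo and we move to the simplest number in (value, hi): value + 1 if hi = +inf, otherwise the midpoint (value + hi)/2. On '-', the current value becomes hi and we move to value - 1 if lo = -inf, otherwise the midpoint (lo + value)/2.
Start at 0.
Step 1: sign = -, move left. Bounds: (-inf, 0). Value = -1
Step 2: sign = +, move right. Bounds: (-1, 0). Value = -1/2
Step 3: sign = +, move right. Bounds: (-1/2, 0). Value = -1/4
Step 4: sign = -, move left. Bounds: (-1/2, -1/4). Value = -3/8
Step 5: sign = -, move left. Bounds: (-1/2, -3/8). Value = -7/16
Step 6: sign = +, move right. Bounds: (-7/16, -3/8). Value = -13/32
Step 7: sign = +, move right. Bounds: (-13/32, -3/8). Value = -25/64
The surreal number with sign expansion -++--++ is -25/64.

-25/64


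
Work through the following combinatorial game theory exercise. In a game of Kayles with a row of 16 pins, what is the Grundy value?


Kayles: a move removes 1 or 2 adjacent pins from a contiguous row.
Removing pins from a row of k leaves two independent rows (a, b) with a + b = k - 1 (one pin) or a + b = k - 2 (two pins); an end removal gives a = 0.
By Sprague-Grundy, G(k) = mex{ G(a) XOR G(b) } over all these splits. G(0) = 0.
G(1): splits (0,0):0^0=0 -> mex({0}) = 1
G(2): splits (0,1):0^1=1 (0,0):0^0=0 -> mex({0, 1}) = 2
G(3): splits (0,2):0^2=2 (1,1):1^1=0 (0,1):0^1=1 -> mex({0, 1, 2}) = 3
G(4): splits (0,3):0^3=3 (1,2):1^2=3 (0,2):0^2=2 (1,1):1^1=0 -> mex({0, 2, 3}) = 1
G(5): splits (0,4):0^1=1 (1,3):1^3=2 (2,2):2^2=0 (0,3):0^3=3 (1,2):1^2=3 -> mex({0, 1, 2, 3}) = 4
G(6) = mex({0, 1, 2, 4}) = 3
G(7) = mex({0, 1, 3, 4, 5}) = 2
G(8) = mex({0, 2, 3, 5, 6}) = 1
G(9) = mex({0, 1, 2, 3, 6, 7}) = 4
G(10) = mex({0, 1, 3, 4, 5, 7}) = 2
G(11) = mex({0, 1, 2, 3, 4, 5}) = 6
G(12) = mex({0, 1, 2, 3, 5, 6, 7}) = 4
G(13) = mex({0, 2, 3, 4, 6, 7}) = 1
G(14) = mex({0, 1, 4, 5, 6, 7}) = 2
G(15) = mex({0, 1, 2, 3, 4, 5, 6}) = 7
G(16) = mex({0, 2, 3, 5, 6, 7}) = 1
Therefore G(16) = 1.

1


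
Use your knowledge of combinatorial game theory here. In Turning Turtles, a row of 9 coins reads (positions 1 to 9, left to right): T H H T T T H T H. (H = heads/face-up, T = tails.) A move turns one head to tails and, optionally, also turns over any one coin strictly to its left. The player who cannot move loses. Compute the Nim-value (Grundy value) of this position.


Coins: T H H T T T H T H
Key fact: a single head at position k behaves exactly like a Nim heap of size k (turning it to T and optionally flipping a coin at j < k corresponds to moving the heap from k to j, or to 0), and heads combine as a disjunctive sum (two heads at the same place would cancel, matching j XOR j = 0). So the Nim-value is the XOR of the 1-indexed positions of the heads.
Face-up positions (1-indexed): [2, 3, 7, 9]
XOR 0 with 2: 0 XOR 2 = 2
XOR 2 with 3: 2 XOR 3 = 1
XOR 1 with 7: 1 XOR 7 = 6
XOR 6 with 9: 6 XOR 9 = 15
Nim-value = 15

15


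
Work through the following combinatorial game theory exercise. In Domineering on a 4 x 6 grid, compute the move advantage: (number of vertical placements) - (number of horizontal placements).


Board is 4 x 6 (rows x cols).
Left (vertical) placements: (rows-1) * cols = 3 * 6 = 18
Right (horizontal) placements: rows * (cols-1) = 4 * 5 = 20
Advantage = Left - Right = 18 - 20 = -2

-2


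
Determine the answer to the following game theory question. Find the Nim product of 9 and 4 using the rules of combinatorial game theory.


Nim multiplication is bilinear over XOR: (u XOR v) * w = (u*w) XOR (v*w).
So we split each operand into its bit components and XOR the pairwise Nim products.
9 = 1 + 8 (as XOR of powers of 2).
4 = 4 (as XOR of powers of 2).
Using the standard Nim-product table on single bits:
  2*2 = 3,   2*4 = 8,   2*8 = 12,
  4*4 = 6,   4*8 = 11,  8*8 = 13,
and  1*x = x (identity), k*l = l*k (commutative).
Pairwise Nim products:
  1 * 4 = 4
  8 * 4 = 11
XOR them: 4 XOR 11 = 15.
Result: 9 * 4 = 15 (in Nim).

15


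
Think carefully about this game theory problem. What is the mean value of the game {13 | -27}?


Game = {13 | -27}, a switch {a | b} with numbers a > b.
Its thermograph has left wall a - t and right wall b + t, which meet at t = (a - b)/2, where both equal (a + b)/2. So the mast (mean value) is at (a + b)/2.
Mean = (13 + (-27))/2 = -14/2 = -7

-7


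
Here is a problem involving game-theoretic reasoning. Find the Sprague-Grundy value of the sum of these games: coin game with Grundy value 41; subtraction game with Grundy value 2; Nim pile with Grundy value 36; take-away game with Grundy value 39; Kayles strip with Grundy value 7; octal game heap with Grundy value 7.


By the Sprague-Grundy theorem, the Grundy value of a sum of games is the XOR of individual Grundy values.
coin game: Grundy value = 41. Running XOR: 0 XOR 41 = 41
subtraction game: Grundy value = 2. Running XOR: 41 XOR 2 = 43
Nim pile: Grundy value = 36. Running XOR: 43 XOR 36 = 15
take-away game: Grundy value = 39. Running XOR: 15 XOR 39 = 40
Kayles strip: Grundy value = 7. Running XOR: 40 XOR 7 = 47
octal game heap: Grundy value = 7. Running XOR: 47 XOR 7 = 40
The combined Grundy value is 40.

40


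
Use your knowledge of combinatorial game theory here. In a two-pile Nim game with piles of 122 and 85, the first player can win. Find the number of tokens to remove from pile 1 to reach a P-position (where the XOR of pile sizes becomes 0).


Piles: 122 and 85
Current XOR: 122 XOR 85 = 47 (non-zero, so this is an N-position).
To make the XOR zero, we need to find a move that balances the piles.
For pile 1 (size 122): target = 122 XOR 47 = 85
We reduce pile 1 from 122 to 85.
Tokens removed: 122 - 85 = 37
Verification: 85 XOR 85 = 0

37


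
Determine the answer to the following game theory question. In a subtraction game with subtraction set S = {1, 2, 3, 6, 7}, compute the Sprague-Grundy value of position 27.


The subtraction set is S = {1, 2, 3, 6, 7}.
G(k) = mex{ G(k - s) : s in S, s <= k }. We compute iteratively: G(0) = 0.
G(1) = mex({0}) = 1
G(2) = mex({0, 1}) = 2
G(3) = mex({0, 1, 2}) = 3
G(4) = mex({1, 2, 3}) = 0
G(5) = mex({0, 2, 3}) = 1
G(6) = mex({0, 1, 3}) = 2
G(7) = mex({0, 1, 2}) = 3
G(8) = mex({1, 2, 3}) = 0
G(9) = mex({0, 2, 3}) = 1
G(10) = mex({0, 1, 3}) = 2
Observe that G(4)..G(10) = 0, 1, 2, 3, 0, 1, 2 repeats G(0)..G(6) = 0, 1, 2, 3, 0, 1, 2.
For k >= max(S) = 7, G(k) is determined by the previous 7 values G(k-7)..G(k-1); a window of 7 consecutive values has recurred shifted by 4, so by induction G(k + 4) = G(k) for all k >= 0: the sequence is periodic from the start with period 4.
One period: G(0..3) = 0, 1, 2, 3.
27 mod 4 = 3, so G(27) = G(3) = 3.

3


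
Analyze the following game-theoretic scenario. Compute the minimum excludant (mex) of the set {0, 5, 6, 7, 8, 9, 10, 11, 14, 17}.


Set = {0, 5, 6, 7, 8, 9, 10, 11, 14, 17}
0 is in the set.
1 is NOT in the set. This is the mex.
mex = 1

1


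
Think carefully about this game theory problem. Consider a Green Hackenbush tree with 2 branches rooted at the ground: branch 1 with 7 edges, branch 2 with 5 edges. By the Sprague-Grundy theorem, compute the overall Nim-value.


The tree has 2 branches from the ground vertex.
In Green Hackenbush, the Nim-value of a simple path of length k is k.
Branch 1: length 7, Nim-value = 7
Branch 2: length 5, Nim-value = 5
Total Nim-value = XOR of all branch values:
0 XOR 7 = 7
7 XOR 5 = 2
Nim-value of the tree = 2

2


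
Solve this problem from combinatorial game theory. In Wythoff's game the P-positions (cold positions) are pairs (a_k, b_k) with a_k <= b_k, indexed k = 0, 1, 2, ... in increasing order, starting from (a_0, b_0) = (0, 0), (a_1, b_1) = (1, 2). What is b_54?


By Wythoff's theorem, a_k = floor(k * phi) and b_k = floor(k * phi^2) = a_k + k, where phi = (1 + sqrt(5))/2 is the golden ratio.
phi = (1 + sqrt(5))/2 = 1.618034
phi^2 = phi + 1 = 2.618034
k = 54
k * phi^2 = 54 * 2.618034 = 141.373835
b_54 = floor(k * phi^2) = 141 (check: a_54 + k = 87 + 54 = 141)

141


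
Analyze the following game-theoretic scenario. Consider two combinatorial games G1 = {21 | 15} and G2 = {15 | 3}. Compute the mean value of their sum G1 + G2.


G1 = {21 | 15}, G2 = {15 | 3}
Each is a switch {a | b} with numbers a > b; its mean value is (a + b)/2, and mean value is additive over game sums: m(G1 + G2) = m(G1) + m(G2).
Mean of G1 = (21 + (15))/2 = 36/2 = 18
Mean of G2 = (15 + (3))/2 = 18/2 = 9
Mean of G1 + G2 = 18 + 9 = 27

27


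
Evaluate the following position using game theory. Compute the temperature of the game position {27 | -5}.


The game is {27 | -5}, a switch {a | b} with numbers a > b.
Cooling {a | b} by t gives {a - t | b + t}, which stops being hot when a - t = b + t, i.e. at t = (a - b)/2. So the temperature of a switch is (a - b)/2.
Temperature = (Left option - Right option) / 2
= (27 - (-5)) / 2
= 32 / 2
= 16

16


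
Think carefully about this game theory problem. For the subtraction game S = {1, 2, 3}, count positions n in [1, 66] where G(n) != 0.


Subtraction set S = {1, 2, 3}, so G(n) = n mod 4.
G(n) = 0 when n is a multiple of 4.
Multiples of 4 in [1, 66]: 16
N-positions (nonzero Grundy) = 66 - 16 = 50

50


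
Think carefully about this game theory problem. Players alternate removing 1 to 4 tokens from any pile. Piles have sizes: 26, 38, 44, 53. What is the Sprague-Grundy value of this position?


Subtraction set: {1, 2, 3, 4}
For this subtraction set, G(n) = n mod 5 (period = max + 1 = 5).
Pile 1 (size 26): G(26) = 26 mod 5 = 1
Pile 2 (size 38): G(38) = 38 mod 5 = 3
Pile 3 (size 44): G(44) = 44 mod 5 = 4
Pile 4 (size 53): G(53) = 53 mod 5 = 3
Total Grundy value = XOR of all: 1 XOR 3 XOR 4 XOR 3 = 5

5


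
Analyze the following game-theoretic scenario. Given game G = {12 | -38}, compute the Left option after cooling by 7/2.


Original game: {12 | -38} (a switch {a | b} with a > b).
Cooling by t (for t below the temperature (a - b)/2 = 25) taxes each move by t: {a | b} cooled by t is {a - t | b + t}.
Cooling amount: t = 7/2
Cooled Left option: 12 - 7/2 = 17/2
Cooled Right option: -38 + 7/2 = -69/2
Cooled game: {17/2 | -69/2}
Left option = 17/2

17/2


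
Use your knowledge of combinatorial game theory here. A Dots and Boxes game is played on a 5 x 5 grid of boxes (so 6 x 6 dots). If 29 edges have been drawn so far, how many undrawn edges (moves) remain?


Grid: 5 x 5 boxes, i.e. 6 rows and 6 columns of dots.
Horizontal edges: (rows + 1) * cols = 6 * 5 = 30
Vertical edges: rows * (cols + 1) = 5 * 6 = 30
Total edges: 30 + 30 = 60
Edges drawn: 29
Remaining: 60 - 29 = 31

31


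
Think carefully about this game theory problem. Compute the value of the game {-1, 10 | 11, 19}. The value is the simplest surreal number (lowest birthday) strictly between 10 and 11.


Left options: {-1, 10}, max = 10
Right options: {11, 19}, min = 11
All options are numbers and max(Left) < min(Right), so by the simplicity theorem the value is the simplest (earliest-born) number strictly between 10 and 11.
No integer lies strictly between 10 and 11, so the value is the dyadic rational m/2^k in the interval with the smallest k (then m odd); search k = 1, 2, ...:
Denominator 2: 21/2 lies strictly between 10 and 11 -- found.
The simplest number in the interval is 21/2.
Game value = 21/2

21/2


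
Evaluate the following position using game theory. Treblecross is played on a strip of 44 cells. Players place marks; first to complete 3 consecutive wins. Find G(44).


Treblecross: place X on empty cells; 3-in-a-row wins.
Playing within two cells of an existing X lets the opponent win at once, so sensible play treats the cells i-2..i+2 around each X as dead. The player left with no safe cell loses, so this is a normal-play take-away game on strips of safe cells.
Placing X at cell i (0-indexed) of a strip of k safe cells leaves independent strips of sizes max(0, i-2) and max(0, k-i-3). Hence G(k) = mex{ G(max(0,i-2)) XOR G(max(0,k-i-3)) : 0 <= i < k }, with G(0) = 0.
G(1): splits (0,0):0^0=0 -> mex({0}) = 1
G(2): splits (0,0):0^0=0 -> mex({0}) = 1
G(3): splits (0,0):0^0=0 -> mex({0}) = 1
G(4): splits (0,1):0^1=1 (0,0):0^0=0 -> mex({0, 1}) = 2
G(5): splits (0,2):0^1=1 (0,1):0^1=1 (0,0):0^0=0 -> mex({0, 1}) = 2
G(6) = mex({1}) = 0
G(7) = mex({0, 1, 2}) = 3
G(8) = mex({0, 1, 2}) = 3
G(9) = mex({0, 2}) = 1
G(10) = mex({0, 2, 3}) = 1
G(11) = mex({0, 3}) = 1
G(12) = mex({1, 3}) = 0
G(13) = mex({0, 1, 2, 3}) = 4
G(14) = mex({0, 1, 2}) = 3
G(15) = mex({0, 1, 2}) = 3
G(16) = mex({0, 1, 2, 4}) = 3
G(17) = mex({0, 1, 3, 4}) = 2
G(18) = mex({0, 1, 3, 4}) = 2
G(19) = mex({0, 1, 3, 5}) = 2
G(20) = mex({0, 1, 2, 3, 5}) = 4
G(21) = mex({0, 1, 2, 3, 5}) = 4
G(22) = mex({1, 2, 6}) = 0
G(23) = mex({0, 1, 2, 3, 4, 6}) = 5
G(24) = mex({0, 1, 2, 3, 4}) = 5
G(25) = mex({0, 1, 3, 4, 7}) = 2
G(26) = mex({0, 1, 3, 4, 5, 7}) = 2
G(27) = mex({0, 1, 3, 5}) = 2
G(28) = mex({0, 1, 2, 5}) = 3
G(29) = mex({0, 1, 2, 4, 5, 6}) = 3
G(30) = mex({1, 2, 4, 6}) = 0
G(31) = mex({0, 1, 2, 3, 4, 6}) = 5
G(32) = mex({1, 2, 3, 4, 7}) = 0
G(33) = mex({0, 3, 7}) = 1
G(34) = mex({0, 2, 3, 5, 7}) = 1
G(35) = mex({0, 2, 3, 5, 6}) = 1
G(36) = mex({0, 1, 2, 5, 6}) = 3
G(37) = mex({0, 1, 2, 4, 5, 6}) = 3
G(38) = mex({0, 1, 2, 4}) = 3
G(39) = mex({0, 1, 2, 3, 4, 7}) = 5
G(40) = mex({0, 1, 2, 3, 4, 5, 7}) = 6
G(41) = mex({0, 1, 2, 3, 5, 7}) = 4
G(42) = mex({0, 1, 2, 3, 5, 6, 7}) = 4
G(43) = mex({0, 2, 3, 5, 6}) = 1
G(44) = mex({1, 2, 3, 4, 5, 6}) = 0
Therefore G(44) = 0.

0


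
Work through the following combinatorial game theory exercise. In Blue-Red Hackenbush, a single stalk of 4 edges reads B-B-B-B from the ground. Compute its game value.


Edges (from ground): B-B-B-B
By Berlekamp's sign-expansion rule, a Blue-Red Hackenbush stalk has the value of the surreal number whose sign sequence is the edge sequence with B -> + and R -> -.
Sign sequence: ++++
Trace the sign expansion in the surreal number tree, starting from 0:
Edge 1: B (sign +) -> bounds (0, +inf), value = 1
Edge 2: B (sign +) -> bounds (1, +inf), value = 2
Edge 3: B (sign +) -> bounds (2, +inf), value = 3
Edge 4: B (sign +) -> bounds (3, +inf), value = 4
Game value = 4

4


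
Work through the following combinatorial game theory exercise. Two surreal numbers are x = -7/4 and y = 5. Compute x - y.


x = -7/4, y = 5
Converting to common denominator: 4
x = -7/4, y = 20/4
x - y = -7/4 - 5 = -27/4

-27/4


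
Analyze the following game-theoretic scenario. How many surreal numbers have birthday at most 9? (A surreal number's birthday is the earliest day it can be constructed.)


Day 0: {|} = 0 is born. Count = 1.
Day n: the number of surreal numbers born by day n is 2^(n+1) - 1.
By day 0: 2^1 - 1 = 1
By day 1: 2^2 - 1 = 3
By day 2: 2^3 - 1 = 7
By day 3: 2^4 - 1 = 15
By day 4: 2^5 - 1 = 31
By day 5: 2^6 - 1 = 63
By day 6: 2^7 - 1 = 127
By day 7: 2^8 - 1 = 255
By day 8: 2^9 - 1 = 511
By day 9: 2^10 - 1 = 1023
By day 9: 1023 surreal numbers.

1023


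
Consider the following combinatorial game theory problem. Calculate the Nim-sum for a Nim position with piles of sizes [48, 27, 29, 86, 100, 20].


We need the XOR (exclusive or) of all pile sizes.
After XOR-ing pile 1 (size 48): 0 XOR 48 = 48
After XOR-ing pile 2 (size 27): 48 XOR 27 = 43
After XOR-ing pile 3 (size 29): 43 XOR 29 = 54
After XOR-ing pile 4 (size 86): 54 XOR 86 = 96
After XOR-ing pile 5 (size 100): 96 XOR 100 = 4
After XOR-ing pile 6 (size 20): 4 XOR 20 = 16
The Nim-value of this position is 16.

16


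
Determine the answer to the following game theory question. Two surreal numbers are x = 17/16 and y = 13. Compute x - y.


x = 17/16, y = 13
Converting to common denominator: 16
x = 17/16, y = 208/16
x - y = 17/16 - 13 = -191/16

-191/16


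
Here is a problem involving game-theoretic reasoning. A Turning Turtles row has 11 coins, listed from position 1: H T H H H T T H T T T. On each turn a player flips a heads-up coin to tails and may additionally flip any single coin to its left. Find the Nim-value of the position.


Coins: H T H H H T T H T T T
Key fact: a single head at position k behaves exactly like a Nim heap of size k (turning it to T and optionally flipping a coin at j < k corresponds to moving the heap from k to j, or to 0), and heads combine as a disjunctive sum (two heads at the same place would cancel, matching j XOR j = 0). So the Nim-value is the XOR of the 1-indexed positions of the heads.
Face-up positions (1-indexed): [1, 3, 4, 5, 8]
XOR 0 with 1: 0 XOR 1 = 1
XOR 1 with 3: 1 XOR 3 = 2
XOR 2 with 4: 2 XOR 4 = 6
XOR 6 with 5: 6 XOR 5 = 3
XOR 3 with 8: 3 XOR 8 = 11
Nim-value = 11

11


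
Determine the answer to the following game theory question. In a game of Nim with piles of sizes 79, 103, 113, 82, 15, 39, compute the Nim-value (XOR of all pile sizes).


We need the XOR (exclusive or) of all pile sizes.
After XOR-ing pile 1 (size 79): 0 XOR 79 = 79
After XOR-ing pile 2 (size 103): 79 XOR 103 = 40
After XOR-ing pile 3 (size 113): 40 XOR 113 = 89
After XOR-ing pile 4 (size 82): 89 XOR 82 = 11
After XOR-ing pile 5 (size 15): 11 XOR 15 = 4
After XOR-ing pile 6 (size 39): 4 XOR 39 = 35
The Nim-value of this position is 35.

35


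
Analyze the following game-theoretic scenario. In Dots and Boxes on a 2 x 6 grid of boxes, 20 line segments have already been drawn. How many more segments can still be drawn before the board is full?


Grid: 2 x 6 boxes, i.e. 3 rows and 7 columns of dots.
Horizontal edges: (rows + 1) * cols = 3 * 6 = 18
Vertical edges: rows * (cols + 1) = 2 * 7 = 14
Total edges: 18 + 14 = 32
Edges drawn: 20
Remaining: 32 - 20 = 12

12


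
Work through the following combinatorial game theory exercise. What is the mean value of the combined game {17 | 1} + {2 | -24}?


G1 = {17 | 1}, G2 = {2 | -24}
Each is a switch {a | b} with numbers a > b; its mean value is (a + b)/2, and mean value is additive over game sums: m(G1 + G2) = m(G1) + m(G2).
Mean of G1 = (17 + (1))/2 = 18/2 = 9
Mean of G2 = (2 + (-24))/2 = -22/2 = -11
Mean of G1 + G2 = 9 + -11 = -2

-2


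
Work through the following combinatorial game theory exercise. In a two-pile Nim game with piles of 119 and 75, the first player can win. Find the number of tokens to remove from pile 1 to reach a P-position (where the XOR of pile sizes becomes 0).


Piles: 119 and 75
Current XOR: 119 XOR 75 = 60 (non-zero, so this is an N-position).
To make the XOR zero, we need to find a move that balances the piles.
For pile 1 (size 119): target = 119 XOR 60 = 75
We reduce pile 1 from 119 to 75.
Tokens removed: 119 - 75 = 44
Verification: 75 XOR 75 = 0

44


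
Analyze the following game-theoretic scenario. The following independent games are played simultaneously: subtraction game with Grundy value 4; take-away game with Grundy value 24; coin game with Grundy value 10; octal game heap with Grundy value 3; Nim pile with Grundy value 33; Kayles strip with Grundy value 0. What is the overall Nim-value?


By the Sprague-Grundy theorem, the Grundy value of a sum of games is the XOR of individual Grundy values.
subtraction game: Grundy value = 4. Running XOR: 0 XOR 4 = 4
take-away game: Grundy value = 24. Running XOR: 4 XOR 24 = 28
coin game: Grundy value = 10. Running XOR: 28 XOR 10 = 22
octal game heap: Grundy value = 3. Running XOR: 22 XOR 3 = 21
Nim pile: Grundy value = 33. Running XOR: 21 XOR 33 = 52
Kayles strip: Grundy value = 0. Running XOR: 52 XOR 0 = 52
The combined Grundy value is 52.

52


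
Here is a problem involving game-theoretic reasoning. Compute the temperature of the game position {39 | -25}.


The game is {39 | -25}, a switch {a | b} with numbers a > b.
Cooling {a | b} by t gives {a - t | b + t}, which stops being hot when a - t = b + t, i.e. at t = (a - b)/2. So the temperature of a switch is (a - b)/2.
Temperature = (Left option - Right option) / 2
= (39 - (-25)) / 2
= 64 / 2
= 32

32


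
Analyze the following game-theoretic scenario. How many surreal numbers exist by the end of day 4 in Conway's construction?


Day 0: {|} = 0 is born. Count = 1.
Day n: the number of surreal numbers born by day n is 2^(n+1) - 1.
By day 0: 2^1 - 1 = 1
By day 1: 2^2 - 1 = 3
By day 2: 2^3 - 1 = 7
By day 3: 2^4 - 1 = 15
By day 4: 2^5 - 1 = 31
By day 4: 31 surreal numbers.

31


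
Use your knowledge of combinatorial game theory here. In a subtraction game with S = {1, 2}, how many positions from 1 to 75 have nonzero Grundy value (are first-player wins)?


Subtraction set S = {1, 2}, so G(n) = n mod 3.
G(n) = 0 when n is a multiple of 3.
Multiples of 3 in [1, 75]: 25
N-positions (nonzero Grundy) = 75 - 25 = 50

50


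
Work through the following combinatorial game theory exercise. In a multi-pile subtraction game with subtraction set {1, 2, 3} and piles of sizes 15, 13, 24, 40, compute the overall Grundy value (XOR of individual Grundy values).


Subtraction set: {1, 2, 3}
For this subtraction set, G(n) = n mod 4 (period = max + 1 = 4).
Pile 1 (size 15): G(15) = 15 mod 4 = 3
Pile 2 (size 13): G(13) = 13 mod 4 = 1
Pile 3 (size 24): G(24) = 24 mod 4 = 0
Pile 4 (size 40): G(40) = 40 mod 4 = 0
Total Grundy value = XOR of all: 3 XOR 1 XOR 0 XOR 0 = 2

2


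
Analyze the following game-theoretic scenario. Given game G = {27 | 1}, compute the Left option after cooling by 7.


Original game: {27 | 1} (a switch {a | b} with a > b).
Cooling by t (for t below the temperature (a - b)/2 = 13) taxes each move by t: {a | b} cooled by t is {a - t | b + t}.
Cooling amount: t = 7
Cooled Left option: 27 - 7 = 20
Cooled Right option: 1 + 7 = 8
Cooled game: {20 | 8}
Left option = 20

20


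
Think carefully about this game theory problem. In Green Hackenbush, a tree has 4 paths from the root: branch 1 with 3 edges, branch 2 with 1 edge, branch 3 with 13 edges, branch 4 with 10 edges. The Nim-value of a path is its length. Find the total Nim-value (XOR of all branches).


The tree has 4 branches from the ground vertex.
In Green Hackenbush, the Nim-value of a simple path of length k is k.
Branch 1: length 3, Nim-value = 3
Branch 2: length 1, Nim-value = 1
Branch 3: length 13, Nim-value = 13
Branch 4: length 10, Nim-value = 10
Total Nim-value = XOR of all branch values:
0 XOR 3 = 3
3 XOR 1 = 2
2 XOR 13 = 15
15 XOR 10 = 5
Nim-value of the tree = 5

5


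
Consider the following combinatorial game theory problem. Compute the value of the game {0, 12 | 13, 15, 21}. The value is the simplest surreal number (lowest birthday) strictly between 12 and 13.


Left options: {0, 12}, max = 12
Right options: {13, 15, 21}, min = 13
All options are numbers and max(Left) < min(Right), so by the simplicity theorem the value is the simplest (earliest-born) number strictly between 12 and 13.
No integer lies strictly between 12 and 13, so the value is the dyadic rational m/2^k in the interval with the smallest k (then m odd); search k = 1, 2, ...:
Denominator 2: 25/2 lies strictly between 12 and 13 -- found.
The simplest number in the interval is 25/2.
Game value = 25/2

25/2


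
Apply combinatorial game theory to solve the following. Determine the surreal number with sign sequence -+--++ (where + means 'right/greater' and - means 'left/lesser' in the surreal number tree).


Sign expansion: -+--++
Rule: track bounds (lo, hi), initially (-inf, +inf). On '+', the current value becomes lo and we move to the simplest number in (value, hi): value + 1 if hi = +inf, otherwise the midpoint (value + hi)/2. On '-', the current value becomes hi and we move to value - 1 if lo = -inf, otherwise the midpoint (lo + value)/2.
Start at 0.
Step 1: sign = -, move left. Bounds: (-inf, 0). Value = -1
Step 2: sign = +, move right. Bounds: (-1, 0). Value = -1/2
Step 3: sign = -, move left. Bounds: (-1, -1/2). Value = -3/4
Step 4: sign = -, move left. Bounds: (-1, -3/4). Value = -7/8
Step 5: sign = +, move right. Bounds: (-7/8, -3/4). Value = -13/16
Step 6: sign = +, move right. Bounds: (-13/16, -3/4). Value = -25/32
The surreal number with sign expansion -+--++ is -25/32.

-25/32


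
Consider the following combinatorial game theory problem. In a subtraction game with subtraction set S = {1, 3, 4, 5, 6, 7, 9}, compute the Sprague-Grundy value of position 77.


The subtraction set is S = {1, 3, 4, 5, 6, 7, 9}.
G(k) = mex{ G(k - s) : s in S, s <= k }. We compute iteratively: G(0) = 0.
G(1) = mex({0}) = 1
G(2) = mex({1}) = 0
G(3) = mex({0}) = 1
G(4) = mex({0, 1}) = 2
G(5) = mex({0, 1, 2}) = 3
G(6) = mex({0, 1, 3}) = 2
G(7) = mex({0, 1, 2}) = 3
G(8) = mex({0, 1, 2, 3}) = 4
G(9) = mex({0, 1, 2, 3, 4}) = 5
G(10) = mex({1, 2, 3, 5}) = 0
G(11) = mex({0, 2, 3, 4}) = 1
G(12) = mex({1, 2, 3, 4, 5}) = 0
G(13) = mex({0, 2, 3, 4, 5}) = 1
G(14) = mex({0, 1, 3, 4, 5}) = 2
G(15) = mex({0, 1, 2, 4, 5}) = 3
G(16) = mex({0, 1, 3, 5}) = 2
G(17) = mex({0, 1, 2, 4}) = 3
G(18) = mex({0, 1, 2, 3, 5}) = 4
Observe that G(10)..G(18) = 0, 1, 0, 1, 2, 3, 2, 3, 4 repeats G(0)..G(8) = 0, 1, 0, 1, 2, 3, 2, 3, 4.
For k >= max(S) = 9, G(k) is determined by the previous 9 values G(k-9)..G(k-1); a window of 9 consecutive values has recurred shifted by 10, so by induction G(k + 10) = G(k) for all k >= 0: the sequence is periodic from the start with period 10.
One period: G(0..9) = 0, 1, 0, 1, 2, 3, 2, 3, 4, 5.
77 mod 10 = 7, so G(77) = G(7) = 3.

3


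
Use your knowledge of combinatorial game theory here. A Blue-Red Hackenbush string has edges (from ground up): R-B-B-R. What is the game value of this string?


Edges (from ground): R-B-B-R
By Berlekamp's sign-expansion rule, a Blue-Red Hackenbush stalk has the value of the surreal number whose sign sequence is the edge sequence with B -> + and R -> -.
Sign sequence: -++-
Trace the sign expansion in the surreal number tree, starting from 0:
Edge 1: R (sign -) -> bounds (-inf, 0), value = -1
Edge 2: B (sign +) -> bounds (-1, 0), value = -1/2
Edge 3: B (sign +) -> bounds (-1/2, 0), value = -1/4
Edge 4: R (sign -) -> bounds (-1/2, -1/4), value = -3/8
Game value = -3/8

-3/8


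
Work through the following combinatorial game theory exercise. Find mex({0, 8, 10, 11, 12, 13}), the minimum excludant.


Set = {0, 8, 10, 11, 12, 13}
0 is in the set.
1 is NOT in the set. This is the mex.
mex = 1

1


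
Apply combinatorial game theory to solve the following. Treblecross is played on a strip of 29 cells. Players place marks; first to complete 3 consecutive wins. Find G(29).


Treblecross: place X on empty cells; 3-in-a-row wins.
Playing within two cells of an existing X lets the opponent win at once, so sensible play treats the cells i-2..i+2 around each X as dead. The player left with no safe cell loses, so this is a normal-play take-away game on strips of safe cells.
Placing X at cell i (0-indexed) of a strip of k safe cells leaves independent strips of sizes max(0, i-2) and max(0, k-i-3). Hence G(k) = mex{ G(max(0,i-2)) XOR G(max(0,k-i-3)) : 0 <= i < k }, with G(0) = 0.
G(1): splits (0,0):0^0=0 -> mex({0}) = 1
G(2): splits (0,0):0^0=0 -> mex({0}) = 1
G(3): splits (0,0):0^0=0 -> mex({0}) = 1
G(4): splits (0,1):0^1=1 (0,0):0^0=0 -> mex({0, 1}) = 2
G(5): splits (0,2):0^1=1 (0,1):0^1=1 (0,0):0^0=0 -> mex({0, 1}) = 2
G(6) = mex({1}) = 0
G(7) = mex({0, 1, 2}) = 3
G(8) = mex({0, 1, 2}) = 3
G(9) = mex({0, 2}) = 1
G(10) = mex({0, 2, 3}) = 1
G(11) = mex({0, 3}) = 1
G(12) = mex({1, 3}) = 0
G(13) = mex({0, 1, 2, 3}) = 4
G(14) = mex({0, 1, 2}) = 3
G(15) = mex({0, 1, 2}) = 3
G(16) = mex({0, 1, 2, 4}) = 3
G(17) = mex({0, 1, 3, 4}) = 2
G(18) = mex({0, 1, 3, 4}) = 2
G(19) = mex({0, 1, 3, 5}) = 2
G(20) = mex({0, 1, 2, 3, 5}) = 4
G(21) = mex({0, 1, 2, 3, 5}) = 4
G(22) = mex({1, 2, 6}) = 0
G(23) = mex({0, 1, 2, 3, 4, 6}) = 5
G(24) = mex({0, 1, 2, 3, 4}) = 5
G(25) = mex({0, 1, 3, 4, 7}) = 2
G(26) = mex({0, 1, 3, 4, 5, 7}) = 2
G(27) = mex({0, 1, 3, 5}) = 2
G(28) = mex({0, 1, 2, 5}) = 3
G(29) = mex({0, 1, 2, 4, 5, 6}) = 3
Therefore G(29) = 3.

3


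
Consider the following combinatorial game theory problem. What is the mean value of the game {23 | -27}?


Game = {23 | -27}, a switch {a | b} with numbers a > b.
Its thermograph has left wall a - t and right wall b + t, which meet at t = (a - b)/2, where both equal (a + b)/2. So the mast (mean value) is at (a + b)/2.
Mean = (23 + (-27))/2 = -4/2 = -2

-2


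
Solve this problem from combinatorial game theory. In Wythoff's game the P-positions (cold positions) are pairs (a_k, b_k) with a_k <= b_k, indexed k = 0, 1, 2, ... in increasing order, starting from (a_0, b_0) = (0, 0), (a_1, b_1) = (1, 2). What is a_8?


By Wythoff's theorem, a_k = floor(k * phi) and b_k = floor(k * phi^2) = a_k + k, where phi = (1 + sqrt(5))/2 is the golden ratio.
phi = (1 + sqrt(5))/2 = 1.618034
k = 8
k * phi = 8 * 1.618034 = 12.944272
a_8 = floor(k * phi) = 12

12


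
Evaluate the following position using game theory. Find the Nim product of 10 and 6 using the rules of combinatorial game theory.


Nim multiplication is bilinear over XOR: (u XOR v) * w = (u*w) XOR (v*w).
So we split each operand into its bit components and XOR the pairwise Nim products.
10 = 2 + 8 (as XOR of powers of 2).
6 = 2 + 4 (as XOR of powers of 2).
Using the standard Nim-product table on single bits:
  2*2 = 3,   2*4 = 8,   2*8 = 12,
  4*4 = 6,   4*8 = 11,  8*8 = 13,
and  1*x = x (identity), k*l = l*k (commutative).
Pairwise Nim products:
  2 * 2 = 3
  2 * 4 = 8
  8 * 2 = 12
  8 * 4 = 11
XOR them: 3 XOR 8 XOR 12 XOR 11 = 12.
Result: 10 * 6 = 12 (in Nim).

12


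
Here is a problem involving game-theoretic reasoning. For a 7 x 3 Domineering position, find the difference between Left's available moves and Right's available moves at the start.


Board is 7 x 3 (rows x cols).
Left (vertical) placements: (rows-1) * cols = 6 * 3 = 18
Right (horizontal) placements: rows * (cols-1) = 7 * 2 = 14
Advantage = Left - Right = 18 - 14 = 4

4


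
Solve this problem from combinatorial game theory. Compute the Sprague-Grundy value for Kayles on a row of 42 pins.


Kayles: a move removes 1 or 2 adjacent pins from a contiguous row.
Removing pins from a row of k leaves two independent rows (a, b) with a + b = k - 1 (one pin) or a + b = k - 2 (two pins); an end removal gives a = 0.
By Sprague-Grundy, G(k) = mex{ G(a) XOR G(b) } over all these splits. G(0) = 0.
G(1): splits (0,0):0^0=0 -> mex({0}) = 1
G(2): splits (0,1):0^1=1 (0,0):0^0=0 -> mex({0, 1}) = 2
G(3): splits (0,2):0^2=2 (1,1):1^1=0 (0,1):0^1=1 -> mex({0, 1, 2}) = 3
G(4): splits (0,3):0^3=3 (1,2):1^2=3 (0,2):0^2=2 (1,1):1^1=0 -> mex({0, 2, 3}) = 1
G(5): splits (0,4):0^1=1 (1,3):1^3=2 (2,2):2^2=0 (0,3):0^3=3 (1,2):1^2=3 -> mex({0, 1, 2, 3}) = 4
G(6) = mex({0, 1, 2, 4}) = 3
G(7) = mex({0, 1, 3, 4, 5}) = 2
G(8) = mex({0, 2, 3, 5, 6}) = 1
G(9) = mex({0, 1, 2, 3, 6, 7}) = 4
G(10) = mex({0, 1, 3, 4, 5, 7}) = 2
G(11) = mex({0, 1, 2, 3, 4, 5}) = 6
G(12) = mex({0, 1, 2, 3, 5, 6, 7}) = 4
G(13) = mex({0, 2, 3, 4, 6, 7}) = 1
G(14) = mex({0, 1, 4, 5, 6, 7}) = 2
G(15) = mex({0, 1, 2, 3, 4, 5, 6}) = 7
G(16) = mex({0, 2, 3, 5, 6, 7}) = 1
G(17) = mex({0, 1, 2, 3, 5, 6, 7}) = 4
G(18) = mex({0, 1, 2, 4, 5, 6}) = 3
G(19) = mex({0, 1, 3, 4, 5, 7}) = 2
G(20) = mex({0, 2, 3, 4, 5, 6, 7}) = 1
G(21) = mex({0, 1, 2, 3, 5, 6, 7}) = 4
G(22) = mex({0, 1, 2, 3, 4, 5, 7}) = 6
G(23) = mex({0, 1, 2, 3, 4, 5, 6}) = 7
G(24) = mex({0, 1, 2, 3, 5, 6, 7}) = 4
G(25) = mex({0, 2, 3, 4, 6, 7}) = 1
G(26) = mex({0, 1, 3, 4, 5, 6, 7}) = 2
G(27) = mex({0, 1, 2, 3, 4, 5, 6, 7}) = 8
G(28) = mex({0, 1, 2, 3, 4, 6, 7, 8}) = 5
G(29) = mex({0, 1, 2, 3, 5, 6, 7, 8, 9}) = 4
G(30) = mex({0, 1, 2, 3, 4, 5, 6, 9, 10}) = 7
G(31) = mex({0, 1, 3, 4, 5, 7, 10, 11}) = 2
G(32) = mex({0, 2, 3, 4, 5, 6, 7, 9, 11}) = 1
G(33) = mex({0, 1, 2, 3, 4, 5, 6, 7, 9, 12}) = 8
G(34) = mex({0, 1, 2, 3, 4, 5, 7, 8, 11, 12}) = 6
G(35) = mex({0, 1, 2, 3, 4, 5, 6, 8, 9, 10, 11}) = 7
G(36) = mex({0, 1, 2, 3, 5, 6, 7, 9, 10}) = 4
G(37) = mex({0, 2, 3, 4, 6, 7, 9, 10, 11, 12}) = 1
G(38) = mex({0, 1, 3, 4, 5, 6, 7, 9, 10, 11, 12}) = 2
G(39) = mex({0, 1, 2, 4, 5, 6, 7, 9, 10, 12, 14}) = 3
G(40) = mex({0, 2, 3, 4, 6, 7, 11, 12, 14}) = 1
G(41) = mex({0, 1, 2, 3, 5, 6, 7, 9, 10, 11, 12}) = 4
G(42) = mex({0, 1, 2, 3, 4, 5, 6, 9, 10}) = 7
Therefore G(42) = 7.

7
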